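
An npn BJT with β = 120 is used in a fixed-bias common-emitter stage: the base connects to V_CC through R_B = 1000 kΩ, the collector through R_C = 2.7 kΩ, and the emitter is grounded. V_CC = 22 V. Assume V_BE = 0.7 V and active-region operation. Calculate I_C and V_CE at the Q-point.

I_C ≈ 2.6 mA, V_CE ≈ 15 V

Base loop: V_CC = I_B·R_B + V_BE, so I_B = (22 − 0.7)/1000 kΩ = 0.0213 mA.
In the active region I_C = β·I_B = 120 × 0.0213 = 2.56 mA.
Collector loop: V_CE = V_CC − I_C·R_C = 22 − 2.56×2.7 = 15.1 V.
Since V_CE = 15.1 V > V_CE(sat) ≈ 0.2 V, the transistor is in the active region as assumed.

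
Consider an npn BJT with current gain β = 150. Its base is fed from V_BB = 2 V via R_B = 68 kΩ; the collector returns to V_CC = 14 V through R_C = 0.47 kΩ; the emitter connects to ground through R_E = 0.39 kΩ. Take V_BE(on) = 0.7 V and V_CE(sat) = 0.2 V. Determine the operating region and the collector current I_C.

active; I_C ≈ 1.5 mA

Assume active. Base-emitter loop: I_B = (V_BB − V_BE)/(R_B + (β+1)R_E) = (2 − 0.7)/(68 + 151×0.39) = 0.0102 mA.
I_C = β·I_B = 150×0.0102 = 1.54 mA.
V_CE = V_CC − I_C·R_C − I_E·R_E = 14 − 1.54×0.47 − 1.55×0.39 = 12.7 V > V_CE(sat), so the active-region assumption holds.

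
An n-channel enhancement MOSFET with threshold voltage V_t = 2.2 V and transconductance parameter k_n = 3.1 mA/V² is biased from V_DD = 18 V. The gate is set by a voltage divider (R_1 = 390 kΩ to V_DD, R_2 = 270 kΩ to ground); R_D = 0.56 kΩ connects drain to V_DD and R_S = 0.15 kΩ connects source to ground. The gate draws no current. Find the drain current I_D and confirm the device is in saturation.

I_D ≈ 14 mA

V_G = V_DD·R_2/(R_1+R_2) = 18×270/660 = 7.36 V.
Assume saturation: I_D = (k_n/2)(V_GS − V_t)² with V_GS = V_G − I_D·R_S = 7.36 − 0.15·I_D.
Substituting gives 0.0349·I_D² − 3.4·I_D + 41.3 = 0, with roots I_D = 14.2 or 83.3 mA.
The root I_D = 83.3 mA gives V_GS = -5.13 V ≤ V_t, so take I_D = 14.2 mA.
Then V_GS = 5.23 V and V_DS = V_DD − I_D(R_D+R_S) = 18 − 14.2×0.71 = 7.9 V.
Saturation requires V_DS ≥ V_GS − V_t = 3.03 V; 7.9 ≥ 3.03 ✓.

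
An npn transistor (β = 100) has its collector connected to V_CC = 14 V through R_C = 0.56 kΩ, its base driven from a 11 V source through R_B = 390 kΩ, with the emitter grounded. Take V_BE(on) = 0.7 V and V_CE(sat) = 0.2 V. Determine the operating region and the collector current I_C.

Assume active. Base-emitter loop: I_B = (V_BB − V_BE)/R_B = (11 − 0.7)/390 = 0.0264 mA.
I_C = β·I_B = 100×0.0264 = 2.64 mA.
V_CE = V_CC − I_C·R_C = 14 − 2.64×0.56 = 12.5 V > V_CE(sat), so the active-region assumption holds.

active; I_C ≈ 2.6 mA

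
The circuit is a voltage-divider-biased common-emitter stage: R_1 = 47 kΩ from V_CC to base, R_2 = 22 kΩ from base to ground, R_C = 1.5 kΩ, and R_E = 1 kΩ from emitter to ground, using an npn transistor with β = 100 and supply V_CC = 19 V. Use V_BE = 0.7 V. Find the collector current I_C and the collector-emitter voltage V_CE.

Thevenize the base divider: V_Th = V_CC·R_2/(R_1+R_2) = 19×22/69 = 6.06 V, R_Th = R_1‖R_2 = 15 kΩ.
Base-emitter loop: V_Th = I_B·R_Th + V_BE + (β+1)I_B·R_E, so I_B = (6.06 − 0.7) / (15 + 101×1) = 0.0462 mA.
I_C = β·I_B = 100×0.0462 = 4.62 mA, and I_E = (β+1)I_B = 4.67 mA.
V_CE = V_CC − I_C·R_C − I_E·R_E = 19 − 4.62×1.5 − 4.67×1 = 7.41 V.
V_CE = 7.41 V > 0.2 V confirms active-region operation.

I_C ≈ 4.6 mA, V_CE ≈ 7.4 V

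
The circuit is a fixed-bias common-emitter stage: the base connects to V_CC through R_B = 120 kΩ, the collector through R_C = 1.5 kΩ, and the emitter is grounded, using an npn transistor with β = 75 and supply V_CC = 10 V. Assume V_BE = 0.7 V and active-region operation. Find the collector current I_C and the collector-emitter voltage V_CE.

I_C ≈ 5.8 mA, V_CE ≈ 1.3 V

Base loop: V_CC = I_B·R_B + V_BE, so I_B = (10 − 0.7)/120 kΩ = 0.0775 mA.
In the active region I_C = β·I_B = 75 × 0.0775 = 5.81 mA.
Collector loop: V_CE = V_CC − I_C·R_C = 10 − 5.81×1.5 = 1.28 V.
Since V_CE = 1.28 V > V_CE(sat) ≈ 0.2 V, the transistor is in the active region as assumed.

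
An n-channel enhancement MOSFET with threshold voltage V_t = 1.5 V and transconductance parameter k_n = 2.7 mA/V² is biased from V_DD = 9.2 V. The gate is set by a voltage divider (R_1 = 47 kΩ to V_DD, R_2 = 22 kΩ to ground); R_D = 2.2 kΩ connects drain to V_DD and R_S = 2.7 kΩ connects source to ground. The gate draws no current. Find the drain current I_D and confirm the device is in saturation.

V_G = V_DD·R_2/(R_1+R_2) = 9.2×22/69 = 2.93 V.
Assume saturation: I_D = (k_n/2)(V_GS − V_t)² with V_GS = V_G − I_D·R_S = 2.93 − 2.7·I_D.
Substituting gives 9.84·I_D² − 11.4·I_D + 2.77 = 0, with roots I_D = 0.344 or 0.819 mA.
The root I_D = 0.819 mA gives V_GS = 0.721 V ≤ V_t, so take I_D = 0.344 mA.
Then V_GS = 2 V and V_DS = V_DD − I_D(R_D+R_S) = 9.2 − 0.344×4.9 = 7.51 V.
Saturation requires V_DS ≥ V_GS − V_t = 0.505 V; 7.51 ≥ 0.505 ✓.

I_D ≈ 0.34 mA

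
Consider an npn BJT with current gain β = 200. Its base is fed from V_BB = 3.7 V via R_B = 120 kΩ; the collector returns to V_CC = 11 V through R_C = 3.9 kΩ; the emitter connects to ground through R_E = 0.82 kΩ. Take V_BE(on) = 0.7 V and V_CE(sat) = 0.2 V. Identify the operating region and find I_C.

Assume active. Base-emitter loop: I_B = (V_BB − V_BE)/(R_B + (β+1)R_E) = (3.7 − 0.7)/(120 + 201×0.82) = 0.0105 mA.
I_C = β·I_B = 200×0.0105 = 2.11 mA.
V_CE = V_CC − I_C·R_C − I_E·R_E = 11 − 2.11×3.9 − 2.12×0.82 = 1.05 V > V_CE(sat), so the active-region assumption holds.

active; I_C ≈ 2.1 mA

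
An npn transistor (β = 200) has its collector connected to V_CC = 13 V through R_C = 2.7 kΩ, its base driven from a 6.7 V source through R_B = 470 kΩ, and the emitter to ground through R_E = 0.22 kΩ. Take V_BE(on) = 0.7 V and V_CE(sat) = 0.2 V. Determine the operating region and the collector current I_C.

active; I_C ≈ 2.3 mA

Assume active. Base-emitter loop: I_B = (V_BB − V_BE)/(R_B + (β+1)R_E) = (6.7 − 0.7)/(470 + 201×0.22) = 0.0117 mA.
I_C = β·I_B = 200×0.0117 = 2.33 mA.
V_CE = V_CC − I_C·R_C − I_E·R_E = 13 − 2.33×2.7 − 2.35×0.22 = 6.18 V > V_CE(sat), so the active-region assumption holds.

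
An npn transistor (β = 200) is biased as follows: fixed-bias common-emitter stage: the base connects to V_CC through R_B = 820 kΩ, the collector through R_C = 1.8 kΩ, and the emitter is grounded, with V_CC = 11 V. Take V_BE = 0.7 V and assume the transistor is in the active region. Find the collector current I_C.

I_C ≈ 2.5 mA

Base loop: V_CC = I_B·R_B + V_BE, so I_B = (11 − 0.7)/820 kΩ = 0.0126 mA.
In the active region I_C = β·I_B = 200 × 0.0126 = 2.51 mA.
Collector loop: V_CE = V_CC − I_C·R_C = 11 − 2.51×1.8 = 6.48 V.
Since V_CE = 6.48 V > V_CE(sat) ≈ 0.2 V, the transistor is in the active region as assumed.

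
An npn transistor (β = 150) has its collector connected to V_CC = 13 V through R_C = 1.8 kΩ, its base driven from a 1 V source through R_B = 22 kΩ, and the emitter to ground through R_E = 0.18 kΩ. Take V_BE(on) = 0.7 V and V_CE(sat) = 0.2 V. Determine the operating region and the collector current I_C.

Assume active. Base-emitter loop: I_B = (V_BB − V_BE)/(R_B + (β+1)R_E) = (1 − 0.7)/(22 + 151×0.18) = 0.0061 mA.
I_C = β·I_B = 150×0.0061 = 0.915 mA.
V_CE = V_CC − I_C·R_C − I_E·R_E = 13 − 0.915×1.8 − 0.921×0.18 = 11.2 V > V_CE(sat), so the active-region assumption holds.

active; I_C ≈ 0.92 mA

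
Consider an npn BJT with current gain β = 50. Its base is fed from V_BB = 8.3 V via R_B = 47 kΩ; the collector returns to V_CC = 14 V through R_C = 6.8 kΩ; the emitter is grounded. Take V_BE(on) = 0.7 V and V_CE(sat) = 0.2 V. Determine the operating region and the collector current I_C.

saturation; I_C ≈ 2 mA

Assume active: I_B = (8.3 − 0.7)/47 = 0.162 mA, giving I_C = β·I_B = 8.09 mA.
But then V_CE = 14 − 8.09×6.8 = -41 V < V_CE(sat) = 0.2 V — impossible in the active region.
So the transistor is saturated. With V_CE = 0.2 V, I_C = (V_CC − 0.2)/R_C = 13.8/6.8 = 2.03 mA.
Check: β·I_B = 8.09 mA > I_C = 2.03 mA, confirming saturation.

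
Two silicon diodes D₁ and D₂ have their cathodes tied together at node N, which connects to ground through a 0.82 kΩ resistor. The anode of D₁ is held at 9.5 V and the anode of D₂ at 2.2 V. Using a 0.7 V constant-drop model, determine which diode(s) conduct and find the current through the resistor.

Only D₁ conducts; I_R ≈ 11 mA

Assume both conduct. Then node N would need to be at both 9.5−0.7 = 8.8 V and 2.2−0.7 = 1.5 V, which is impossible.
Assume only D₁ conducts: V_N = 9.5 − 0.7 = 8.8 V, so I_R = 8.8/0.82 = 10.7 mA.
Check D₂: its anode-to-cathode voltage is 2.2 − 8.8 = -6.6 V < 0.7 V, so it is off. The assumption is consistent.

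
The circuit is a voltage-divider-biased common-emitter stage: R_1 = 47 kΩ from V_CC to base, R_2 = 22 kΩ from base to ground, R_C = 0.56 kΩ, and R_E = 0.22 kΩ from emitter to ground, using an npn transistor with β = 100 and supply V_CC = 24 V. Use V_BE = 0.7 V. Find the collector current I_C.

Thevenize the base divider: V_Th = V_CC·R_2/(R_1+R_2) = 24×22/69 = 7.65 V, R_Th = R_1‖R_2 = 15 kΩ.
Base-emitter loop: V_Th = I_B·R_Th + V_BE + (β+1)I_B·R_E, so I_B = (7.65 − 0.7) / (15 + 101×0.22) = 0.187 mA.
I_C = β·I_B = 100×0.187 = 18.7 mA, and I_E = (β+1)I_B = 18.9 mA.
V_CE = V_CC − I_C·R_C − I_E·R_E = 24 − 18.7×0.56 − 18.9×0.22 = 9.38 V.
V_CE = 9.38 V > 0.2 V confirms active-region operation.

I_C ≈ 19 mA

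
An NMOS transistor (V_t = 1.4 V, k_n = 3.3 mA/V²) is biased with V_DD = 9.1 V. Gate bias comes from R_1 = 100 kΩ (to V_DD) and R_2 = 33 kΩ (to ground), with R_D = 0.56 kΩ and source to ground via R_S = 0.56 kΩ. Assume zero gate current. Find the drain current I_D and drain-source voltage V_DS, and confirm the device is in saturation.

V_G = V_DD·R_2/(R_1+R_2) = 9.1×33/133 = 2.26 V.
Assume saturation: I_D = (k_n/2)(V_GS − V_t)² with V_GS = V_G − I_D·R_S = 2.26 − 0.56·I_D.
Substituting gives 0.517·I_D² − 2.59·I_D + 1.21 = 0, with roots I_D = 0.525 or 4.47 mA.
The root I_D = 4.47 mA gives V_GS = -0.246 V ≤ V_t, so take I_D = 0.525 mA.
Then V_GS = 1.96 V and V_DS = V_DD − I_D(R_D+R_S) = 9.1 − 0.525×1.12 = 8.51 V.
Saturation requires V_DS ≥ V_GS − V_t = 0.564 V; 8.51 ≥ 0.564 ✓.

I_D ≈ 0.52 mA, V_DS ≈ 8.5 V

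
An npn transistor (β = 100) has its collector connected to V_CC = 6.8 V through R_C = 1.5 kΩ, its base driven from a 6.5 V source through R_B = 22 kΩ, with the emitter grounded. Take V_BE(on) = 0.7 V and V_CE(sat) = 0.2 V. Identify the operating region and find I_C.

saturation; I_C ≈ 4.4 mA

Assume active: I_B = (6.5 − 0.7)/22 = 0.264 mA, giving I_C = β·I_B = 26.4 mA.
But then V_CE = 6.8 − 26.4×1.5 = -32.7 V < V_CE(sat) = 0.2 V — impossible in the active region.
So the transistor is saturated. With V_CE = 0.2 V, I_C = (V_CC − 0.2)/R_C = 6.6/1.5 = 4.4 mA.
Check: β·I_B = 26.4 mA > I_C = 4.4 mA, confirming saturation.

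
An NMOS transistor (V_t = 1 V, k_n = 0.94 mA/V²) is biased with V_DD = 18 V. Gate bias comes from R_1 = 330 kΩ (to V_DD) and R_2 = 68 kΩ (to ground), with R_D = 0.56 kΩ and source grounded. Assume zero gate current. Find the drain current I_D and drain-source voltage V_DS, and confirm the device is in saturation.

V_G = V_DD·R_2/(R_1+R_2) = 18×68/398 = 3.08 V. With the source grounded, V_GS = V_G = 3.08 V.
Assume saturation: I_D = (k_n/2)(V_GS − V_t)² = (0.94/2)×(3.08 − 1)² = 0.47×2.08² = 2.02 mA.
V_DS = V_DD − I_D·R_D = 18 − 2.02×0.56 = 16.9 V.
Saturation requires V_DS ≥ V_GS − V_t = 2.08 V; 16.9 ≥ 2.08 ✓.

I_D ≈ 2 mA, V_DS ≈ 17 V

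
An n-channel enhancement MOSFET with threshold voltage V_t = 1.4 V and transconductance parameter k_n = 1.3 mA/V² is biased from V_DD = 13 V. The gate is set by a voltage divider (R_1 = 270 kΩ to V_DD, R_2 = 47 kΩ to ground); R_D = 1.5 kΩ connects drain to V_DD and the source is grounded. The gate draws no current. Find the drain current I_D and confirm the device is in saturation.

I_D ≈ 0.18 mA

V_G = V_DD·R_2/(R_1+R_2) = 13×47/317 = 1.93 V. With the source grounded, V_GS = V_G = 1.93 V.
Assume saturation: I_D = (k_n/2)(V_GS − V_t)² = (1.3/2)×(1.93 − 1.4)² = 0.65×0.527² = 0.181 mA.
V_DS = V_DD − I_D·R_D = 13 − 0.181×1.5 = 12.7 V.
Saturation requires V_DS ≥ V_GS − V_t = 0.527 V; 12.7 ≥ 0.527 ✓.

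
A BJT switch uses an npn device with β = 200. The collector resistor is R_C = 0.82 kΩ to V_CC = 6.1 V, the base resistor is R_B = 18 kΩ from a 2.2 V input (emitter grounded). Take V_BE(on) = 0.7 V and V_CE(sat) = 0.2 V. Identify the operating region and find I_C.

saturation; I_C ≈ 7.2 mA

Assume active: I_B = (2.2 − 0.7)/18 = 0.0833 mA, giving I_C = β·I_B = 16.7 mA.
But then V_CE = 6.1 − 16.7×0.82 = -7.57 V < V_CE(sat) = 0.2 V — impossible in the active region.
So the transistor is saturated. With V_CE = 0.2 V, I_C = (V_CC − 0.2)/R_C = 5.9/0.82 = 7.2 mA.
Check: β·I_B = 16.7 mA > I_C = 7.2 mA, confirming saturation.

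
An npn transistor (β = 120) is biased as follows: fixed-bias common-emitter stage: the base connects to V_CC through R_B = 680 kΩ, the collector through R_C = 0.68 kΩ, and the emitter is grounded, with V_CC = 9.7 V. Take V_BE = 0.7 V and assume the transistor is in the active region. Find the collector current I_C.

I_C ≈ 1.6 mA

Base loop: V_CC = I_B·R_B + V_BE, so I_B = (9.7 − 0.7)/680 kΩ = 0.0132 mA.
In the active region I_C = β·I_B = 120 × 0.0132 = 1.59 mA.
Collector loop: V_CE = V_CC − I_C·R_C = 9.7 − 1.59×0.68 = 8.62 V.
Since V_CE = 8.62 V > V_CE(sat) ≈ 0.2 V, the transistor is in the active region as assumed.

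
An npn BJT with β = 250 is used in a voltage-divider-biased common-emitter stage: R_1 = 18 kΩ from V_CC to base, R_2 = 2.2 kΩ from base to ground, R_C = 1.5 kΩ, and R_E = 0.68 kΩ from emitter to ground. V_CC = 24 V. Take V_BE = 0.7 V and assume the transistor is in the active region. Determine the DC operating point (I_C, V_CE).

Thevenize the base divider: V_Th = V_CC·R_2/(R_1+R_2) = 24×2.2/20.2 = 2.61 V, R_Th = R_1‖R_2 = 1.96 kΩ.
Base-emitter loop: V_Th = I_B·R_Th + V_BE + (β+1)I_B·R_E, so I_B = (2.61 − 0.7) / (1.96 + 251×0.68) = 0.0111 mA.
I_C = β·I_B = 250×0.0111 = 2.77 mA, and I_E = (β+1)I_B = 2.78 mA.
V_CE = V_CC − I_C·R_C − I_E·R_E = 24 − 2.77×1.5 − 2.78×0.68 = 18 V.
V_CE = 18 V > 0.2 V confirms active-region operation.

I_C ≈ 2.8 mA, V_CE ≈ 18 V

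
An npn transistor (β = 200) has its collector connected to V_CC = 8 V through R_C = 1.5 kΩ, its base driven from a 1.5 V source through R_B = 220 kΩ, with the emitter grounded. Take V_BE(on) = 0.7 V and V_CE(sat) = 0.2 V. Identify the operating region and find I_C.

active; I_C ≈ 0.73 mA

Assume active. Base-emitter loop: I_B = (V_BB − V_BE)/R_B = (1.5 − 0.7)/220 = 0.00364 mA.
I_C = β·I_B = 200×0.00364 = 0.727 mA.
V_CE = V_CC − I_C·R_C = 8 − 0.727×1.5 = 6.91 V > V_CE(sat), so the active-region assumption holds.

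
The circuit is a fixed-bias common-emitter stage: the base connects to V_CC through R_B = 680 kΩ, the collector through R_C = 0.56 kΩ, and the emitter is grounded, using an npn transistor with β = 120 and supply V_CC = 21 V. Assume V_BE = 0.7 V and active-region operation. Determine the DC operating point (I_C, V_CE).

I_C ≈ 3.6 mA, V_CE ≈ 19 V

Base loop: V_CC = I_B·R_B + V_BE, so I_B = (21 − 0.7)/680 kΩ = 0.0299 mA.
In the active region I_C = β·I_B = 120 × 0.0299 = 3.58 mA.
Collector loop: V_CE = V_CC − I_C·R_C = 21 − 3.58×0.56 = 19 V.
Since V_CE = 19 V > V_CE(sat) ≈ 0.2 V, the transistor is in the active region as assumed.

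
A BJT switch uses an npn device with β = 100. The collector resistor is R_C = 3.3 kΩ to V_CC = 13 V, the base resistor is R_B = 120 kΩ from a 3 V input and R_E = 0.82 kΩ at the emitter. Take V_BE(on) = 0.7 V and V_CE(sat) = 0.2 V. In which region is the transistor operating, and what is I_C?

Assume active. Base-emitter loop: I_B = (V_BB − V_BE)/(R_B + (β+1)R_E) = (3 − 0.7)/(120 + 101×0.82) = 0.0113 mA.
I_C = β·I_B = 100×0.0113 = 1.13 mA.
V_CE = V_CC − I_C·R_C − I_E·R_E = 13 − 1.13×3.3 − 1.15×0.82 = 8.32 V > V_CE(sat), so the active-region assumption holds.

active; I_C ≈ 1.1 mA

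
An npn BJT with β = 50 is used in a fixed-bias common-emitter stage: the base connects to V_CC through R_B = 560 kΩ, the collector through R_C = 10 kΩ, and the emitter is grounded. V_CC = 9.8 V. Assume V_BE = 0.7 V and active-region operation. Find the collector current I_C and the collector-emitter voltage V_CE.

I_C ≈ 0.81 mA, V_CE ≈ 1.7 V

Base loop: V_CC = I_B·R_B + V_BE, so I_B = (9.8 − 0.7)/560 kΩ = 0.0163 mA.
In the active region I_C = β·I_B = 50 × 0.0163 = 0.813 mA.
Collector loop: V_CE = V_CC − I_C·R_C = 9.8 − 0.813×10 = 1.67 V.
Since V_CE = 1.67 V > V_CE(sat) ≈ 0.2 V, the transistor is in the active region as assumed.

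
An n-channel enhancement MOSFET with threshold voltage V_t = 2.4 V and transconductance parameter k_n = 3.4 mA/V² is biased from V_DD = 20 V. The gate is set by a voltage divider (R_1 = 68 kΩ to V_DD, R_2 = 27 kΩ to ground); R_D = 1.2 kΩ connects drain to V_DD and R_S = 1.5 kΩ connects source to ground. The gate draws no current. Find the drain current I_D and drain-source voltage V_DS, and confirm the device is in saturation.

V_G = V_DD·R_2/(R_1+R_2) = 20×27/95 = 5.68 V.
Assume saturation: I_D = (k_n/2)(V_GS − V_t)² with V_GS = V_G − I_D·R_S = 5.68 − 1.5·I_D.
Substituting gives 3.82·I_D² − 17.7·I_D + 18.3 = 0, with roots I_D = 1.55 or 3.09 mA.
The root I_D = 3.09 mA gives V_GS = 1.05 V ≤ V_t, so take I_D = 1.55 mA.
Then V_GS = 3.36 V and V_DS = V_DD − I_D(R_D+R_S) = 20 − 1.55×2.7 = 15.8 V.
Saturation requires V_DS ≥ V_GS − V_t = 0.956 V; 15.8 ≥ 0.956 ✓.

I_D ≈ 1.6 mA, V_DS ≈ 16 V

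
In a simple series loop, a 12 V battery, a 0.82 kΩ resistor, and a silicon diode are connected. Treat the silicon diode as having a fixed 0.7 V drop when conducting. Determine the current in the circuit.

KVL around the loop: 12 = V_D + I·R = 0.7 + I × 0.82 kΩ.
So I = (12 − 0.7) / 0.82 kΩ = 11.3 / 0.82 = 13.8 mA.

I ≈ 14 mA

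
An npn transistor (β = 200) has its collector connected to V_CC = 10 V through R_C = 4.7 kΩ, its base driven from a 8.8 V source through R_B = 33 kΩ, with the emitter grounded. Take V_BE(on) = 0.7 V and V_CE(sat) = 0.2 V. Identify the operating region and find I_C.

saturation; I_C ≈ 2.1 mA

Assume active: I_B = (8.8 − 0.7)/33 = 0.245 mA, giving I_C = β·I_B = 49.1 mA.
But then V_CE = 10 − 49.1×4.7 = -221 V < V_CE(sat) = 0.2 V — impossible in the active region.
So the transistor is saturated. With V_CE = 0.2 V, I_C = (V_CC − 0.2)/R_C = 9.8/4.7 = 2.09 mA.
Check: β·I_B = 49.1 mA > I_C = 2.09 mA, confirming saturation.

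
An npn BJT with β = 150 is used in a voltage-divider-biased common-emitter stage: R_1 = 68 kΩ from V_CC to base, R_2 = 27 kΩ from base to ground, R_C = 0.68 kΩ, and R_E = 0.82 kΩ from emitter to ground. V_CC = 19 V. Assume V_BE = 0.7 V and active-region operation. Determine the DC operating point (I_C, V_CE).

I_C ≈ 4.9 mA, V_CE ≈ 12 V

Thevenize the base divider: V_Th = V_CC·R_2/(R_1+R_2) = 19×27/95 = 5.4 V, R_Th = R_1‖R_2 = 19.3 kΩ.
Base-emitter loop: V_Th = I_B·R_Th + V_BE + (β+1)I_B·R_E, so I_B = (5.4 − 0.7) / (19.3 + 151×0.82) = 0.0328 mA.
I_C = β·I_B = 150×0.0328 = 4.93 mA, and I_E = (β+1)I_B = 4.96 mA.
V_CE = V_CC − I_C·R_C − I_E·R_E = 19 − 4.93×0.68 − 4.96×0.82 = 11.6 V.
V_CE = 11.6 V > 0.2 V confirms active-region operation.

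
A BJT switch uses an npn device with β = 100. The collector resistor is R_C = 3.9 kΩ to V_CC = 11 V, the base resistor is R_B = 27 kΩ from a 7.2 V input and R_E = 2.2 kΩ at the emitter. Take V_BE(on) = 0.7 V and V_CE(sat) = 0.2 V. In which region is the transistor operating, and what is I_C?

saturation; I_C ≈ 1.7 mA

Assume active: I_B = (7.2 − 0.7)/(27 + 101×2.2) = 0.0261 mA, I_C = β·I_B = 2.61 mA.
Then V_CE = 11 − 2.61×3.9 − 2.63×2.2 = -4.97 V < 0.2 V — the active assumption fails.
Re-solve with V_CE = 0.2 V. KCL at the emitter: V_E/R_E = (V_BB−0.7−V_E)/R_B + (V_CC−0.2−V_E)/R_C, giving V_E = 4.02 V.
I_C = (V_CC − 0.2 − V_E)/R_C = (10.8 − 4.02)/3.9 = 1.74 mA.
Check: I_B = (6.5 − 4.02)/27 = 0.0917 mA, and β·I_B = 9.17 mA > I_C, confirming saturation.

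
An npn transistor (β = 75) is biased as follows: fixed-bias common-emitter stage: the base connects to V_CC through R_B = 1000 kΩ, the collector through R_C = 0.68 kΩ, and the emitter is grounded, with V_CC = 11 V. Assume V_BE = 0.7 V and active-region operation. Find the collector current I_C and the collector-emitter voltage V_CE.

Base loop: V_CC = I_B·R_B + V_BE, so I_B = (11 − 0.7)/1000 kΩ = 0.0103 mA.
In the active region I_C = β·I_B = 75 × 0.0103 = 0.772 mA.
Collector loop: V_CE = V_CC − I_C·R_C = 11 − 0.772×0.68 = 10.5 V.
Since V_CE = 10.5 V > V_CE(sat) ≈ 0.2 V, the transistor is in the active region as assumed.

I_C ≈ 0.77 mA, V_CE ≈ 10 V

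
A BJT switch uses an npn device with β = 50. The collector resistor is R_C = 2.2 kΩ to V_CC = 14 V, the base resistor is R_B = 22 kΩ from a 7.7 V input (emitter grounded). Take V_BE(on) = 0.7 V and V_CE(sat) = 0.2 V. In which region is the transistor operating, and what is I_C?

saturation; I_C ≈ 6.3 mA

Assume active: I_B = (7.7 − 0.7)/22 = 0.318 mA, giving I_C = β·I_B = 15.9 mA.
But then V_CE = 14 − 15.9×2.2 = -21 V < V_CE(sat) = 0.2 V — impossible in the active region.
So the transistor is saturated. With V_CE = 0.2 V, I_C = (V_CC − 0.2)/R_C = 13.8/2.2 = 6.27 mA.
Check: β·I_B = 15.9 mA > I_C = 6.27 mA, confirming saturation.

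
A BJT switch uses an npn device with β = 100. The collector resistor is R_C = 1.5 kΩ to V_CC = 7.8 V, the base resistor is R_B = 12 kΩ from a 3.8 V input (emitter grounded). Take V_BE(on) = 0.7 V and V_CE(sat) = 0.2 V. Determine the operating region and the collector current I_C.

saturation; I_C ≈ 5.1 mA

Assume active: I_B = (3.8 − 0.7)/12 = 0.258 mA, giving I_C = β·I_B = 25.8 mA.
But then V_CE = 7.8 − 25.8×1.5 = -30.9 V < V_CE(sat) = 0.2 V — impossible in the active region.
So the transistor is saturated. With V_CE = 0.2 V, I_C = (V_CC − 0.2)/R_C = 7.6/1.5 = 5.07 mA.
Check: β·I_B = 25.8 mA > I_C = 5.07 mA, confirming saturation.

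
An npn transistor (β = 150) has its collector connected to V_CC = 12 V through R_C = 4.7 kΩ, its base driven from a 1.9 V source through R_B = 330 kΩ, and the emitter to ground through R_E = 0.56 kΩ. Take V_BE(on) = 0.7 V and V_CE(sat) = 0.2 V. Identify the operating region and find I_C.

Assume active. Base-emitter loop: I_B = (V_BB − V_BE)/(R_B + (β+1)R_E) = (1.9 − 0.7)/(330 + 151×0.56) = 0.00289 mA.
I_C = β·I_B = 150×0.00289 = 0.434 mA.
V_CE = V_CC − I_C·R_C − I_E·R_E = 12 − 0.434×4.7 − 0.437×0.56 = 9.71 V > V_CE(sat), so the active-region assumption holds.

active; I_C ≈ 0.43 mA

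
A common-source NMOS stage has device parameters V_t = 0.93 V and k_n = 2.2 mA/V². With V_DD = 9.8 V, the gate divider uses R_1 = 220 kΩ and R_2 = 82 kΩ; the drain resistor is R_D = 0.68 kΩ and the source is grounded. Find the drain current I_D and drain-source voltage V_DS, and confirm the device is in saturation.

I_D ≈ 3.3 mA, V_DS ≈ 7.6 V

V_G = V_DD·R_2/(R_1+R_2) = 9.8×82/302 = 2.66 V. With the source grounded, V_GS = V_G = 2.66 V.
Assume saturation: I_D = (k_n/2)(V_GS − V_t)² = (2.2/2)×(2.66 − 0.93)² = 1.1×1.73² = 3.3 mA.
V_DS = V_DD − I_D·R_D = 9.8 − 3.3×0.68 = 7.56 V.
Saturation requires V_DS ≥ V_GS − V_t = 1.73 V; 7.56 ≥ 1.73 ✓.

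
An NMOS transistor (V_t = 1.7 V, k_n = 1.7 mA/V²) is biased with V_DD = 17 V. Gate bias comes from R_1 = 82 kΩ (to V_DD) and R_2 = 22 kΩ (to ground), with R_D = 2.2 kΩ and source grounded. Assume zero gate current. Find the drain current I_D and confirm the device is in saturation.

I_D ≈ 3.1 mA

V_G = V_DD·R_2/(R_1+R_2) = 17×22/104 = 3.6 V. With the source grounded, V_GS = V_G = 3.6 V.
Assume saturation: I_D = (k_n/2)(V_GS − V_t)² = (1.7/2)×(3.6 − 1.7)² = 0.85×1.9² = 3.06 mA.
V_DS = V_DD − I_D·R_D = 17 − 3.06×2.2 = 10.3 V.
Saturation requires V_DS ≥ V_GS − V_t = 1.9 V; 10.3 ≥ 1.9 ✓.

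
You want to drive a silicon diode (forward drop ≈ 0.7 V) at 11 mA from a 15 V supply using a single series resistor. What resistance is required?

R ≈ 1.3 kΩ

The resistor drops V_S − V_D = 15 − 0.7 = 14.3 V at 11 mA.
R = 14.3 V / 11 mA = 1.3 kΩ.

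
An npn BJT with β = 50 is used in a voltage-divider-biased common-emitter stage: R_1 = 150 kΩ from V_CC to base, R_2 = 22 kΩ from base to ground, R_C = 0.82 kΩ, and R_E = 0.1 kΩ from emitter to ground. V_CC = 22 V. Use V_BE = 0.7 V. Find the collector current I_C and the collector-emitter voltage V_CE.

I_C ≈ 4.4 mA, V_CE ≈ 18 V

Thevenize the base divider: V_Th = V_CC·R_2/(R_1+R_2) = 22×22/172 = 2.81 V, R_Th = R_1‖R_2 = 19.2 kΩ.
Base-emitter loop: V_Th = I_B·R_Th + V_BE + (β+1)I_B·R_E, so I_B = (2.81 − 0.7) / (19.2 + 51×0.1) = 0.087 mA.
I_C = β·I_B = 50×0.087 = 4.35 mA, and I_E = (β+1)I_B = 4.44 mA.
V_CE = V_CC − I_C·R_C − I_E·R_E = 22 − 4.35×0.82 − 4.44×0.1 = 18 V.
V_CE = 18 V > 0.2 V confirms active-region operation.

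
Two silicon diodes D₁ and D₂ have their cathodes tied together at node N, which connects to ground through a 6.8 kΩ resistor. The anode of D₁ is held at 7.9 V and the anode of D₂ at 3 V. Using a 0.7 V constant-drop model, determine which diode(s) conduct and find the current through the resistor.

Only D₁ conducts; I_R ≈ 1.1 mA

Assume both conduct. Then node N would need to be at both 7.9−0.7 = 7.2 V and 3−0.7 = 2.3 V, which is impossible.
Assume only D₁ conducts: V_N = 7.9 − 0.7 = 7.2 V, so I_R = 7.2/6.8 = 1.06 mA.
Check D₂: its anode-to-cathode voltage is 3 − 7.2 = -4.2 V < 0.7 V, so it is off. The assumption is consistent.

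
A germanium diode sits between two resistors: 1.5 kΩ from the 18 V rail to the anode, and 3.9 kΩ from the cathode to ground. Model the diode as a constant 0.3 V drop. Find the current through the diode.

The two resistors are in series with the diode, so KVL gives 18 = I·1.5 + 0.3 + I·3.9.
I = (18 − 0.3) / (1.5 + 3.9) kΩ = 17.7 / 5.4 = 3.28 mA.

I ≈ 3.3 mA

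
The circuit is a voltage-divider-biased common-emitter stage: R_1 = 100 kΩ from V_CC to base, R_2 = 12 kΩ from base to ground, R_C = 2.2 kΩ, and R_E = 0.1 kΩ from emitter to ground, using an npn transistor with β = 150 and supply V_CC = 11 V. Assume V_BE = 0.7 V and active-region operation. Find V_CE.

Thevenize the base divider: V_Th = V_CC·R_2/(R_1+R_2) = 11×12/112 = 1.18 V, R_Th = R_1‖R_2 = 10.7 kΩ.
Base-emitter loop: V_Th = I_B·R_Th + V_BE + (β+1)I_B·R_E, so I_B = (1.18 − 0.7) / (10.7 + 151×0.1) = 0.0185 mA.
I_C = β·I_B = 150×0.0185 = 2.78 mA, and I_E = (β+1)I_B = 2.8 mA.
V_CE = V_CC − I_C·R_C − I_E·R_E = 11 − 2.78×2.2 − 2.8×0.1 = 4.6 V.
V_CE = 4.6 V > 0.2 V confirms active-region operation.

V_CE ≈ 4.6 V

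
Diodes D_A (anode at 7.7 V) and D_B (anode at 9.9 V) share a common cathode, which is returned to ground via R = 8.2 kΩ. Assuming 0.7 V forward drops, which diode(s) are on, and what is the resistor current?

Assume both conduct. Then node N would need to be at both 7.7−0.7 = 7 V and 9.9−0.7 = 9.2 V, which is impossible.
Assume only D_B conducts: V_N = 9.9 − 0.7 = 9.2 V, so I_R = 9.2/8.2 = 1.12 mA.
Check D_A: its anode-to-cathode voltage is 7.7 − 9.2 = -1.5 V < 0.7 V, so it is off. The assumption is consistent.

Only D_B conducts; I_R ≈ 1.1 mA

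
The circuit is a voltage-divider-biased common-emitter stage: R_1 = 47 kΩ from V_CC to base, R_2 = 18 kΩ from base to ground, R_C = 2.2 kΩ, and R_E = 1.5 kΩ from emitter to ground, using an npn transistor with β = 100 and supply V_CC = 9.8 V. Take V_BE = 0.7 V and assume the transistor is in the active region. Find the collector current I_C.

Thevenize the base divider: V_Th = V_CC·R_2/(R_1+R_2) = 9.8×18/65 = 2.71 V, R_Th = R_1‖R_2 = 13 kΩ.
Base-emitter loop: V_Th = I_B·R_Th + V_BE + (β+1)I_B·R_E, so I_B = (2.71 − 0.7) / (13 + 101×1.5) = 0.0122 mA.
I_C = β·I_B = 100×0.0122 = 1.22 mA, and I_E = (β+1)I_B = 1.24 mA.
V_CE = V_CC − I_C·R_C − I_E·R_E = 9.8 − 1.22×2.2 − 1.24×1.5 = 5.25 V.
V_CE = 5.25 V > 0.2 V confirms active-region operation.

I_C ≈ 1.2 mA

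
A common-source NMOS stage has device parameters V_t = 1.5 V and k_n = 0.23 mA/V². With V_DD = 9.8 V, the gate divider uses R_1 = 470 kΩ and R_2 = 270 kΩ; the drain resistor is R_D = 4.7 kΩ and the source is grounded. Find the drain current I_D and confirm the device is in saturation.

V_G = V_DD·R_2/(R_1+R_2) = 9.8×270/740 = 3.58 V. With the source grounded, V_GS = V_G = 3.58 V.
Assume saturation: I_D = (k_n/2)(V_GS − V_t)² = (0.23/2)×(3.58 − 1.5)² = 0.115×2.08² = 0.495 mA.
V_DS = V_DD − I_D·R_D = 9.8 − 0.495×4.7 = 7.47 V.
Saturation requires V_DS ≥ V_GS − V_t = 2.08 V; 7.47 ≥ 2.08 ✓.

I_D ≈ 0.5 mA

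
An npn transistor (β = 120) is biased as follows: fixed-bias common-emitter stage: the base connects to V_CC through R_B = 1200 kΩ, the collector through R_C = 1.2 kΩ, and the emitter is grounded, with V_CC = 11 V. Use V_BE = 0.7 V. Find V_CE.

V_CE ≈ 9.8 V

Base loop: V_CC = I_B·R_B + V_BE, so I_B = (11 − 0.7)/1200 kΩ = 0.00858 mA.
In the active region I_C = β·I_B = 120 × 0.00858 = 1.03 mA.
Collector loop: V_CE = V_CC − I_C·R_C = 11 − 1.03×1.2 = 9.76 V.
Since V_CE = 9.76 V > V_CE(sat) ≈ 0.2 V, the transistor is in the active region as assumed.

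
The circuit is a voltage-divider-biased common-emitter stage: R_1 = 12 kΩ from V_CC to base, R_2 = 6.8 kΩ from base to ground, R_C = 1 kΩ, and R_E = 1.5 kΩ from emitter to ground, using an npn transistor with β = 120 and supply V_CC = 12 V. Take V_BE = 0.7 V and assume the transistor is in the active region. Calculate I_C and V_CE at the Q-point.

I_C ≈ 2.4 mA, V_CE ≈ 6.1 V

Thevenize the base divider: V_Th = V_CC·R_2/(R_1+R_2) = 12×6.8/18.8 = 4.34 V, R_Th = R_1‖R_2 = 4.34 kΩ.
Base-emitter loop: V_Th = I_B·R_Th + V_BE + (β+1)I_B·R_E, so I_B = (4.34 − 0.7) / (4.34 + 121×1.5) = 0.0196 mA.
I_C = β·I_B = 120×0.0196 = 2.35 mA, and I_E = (β+1)I_B = 2.37 mA.
V_CE = V_CC − I_C·R_C − I_E·R_E = 12 − 2.35×1 − 2.37×1.5 = 6.09 V.
V_CE = 6.09 V > 0.2 V confirms active-region operation.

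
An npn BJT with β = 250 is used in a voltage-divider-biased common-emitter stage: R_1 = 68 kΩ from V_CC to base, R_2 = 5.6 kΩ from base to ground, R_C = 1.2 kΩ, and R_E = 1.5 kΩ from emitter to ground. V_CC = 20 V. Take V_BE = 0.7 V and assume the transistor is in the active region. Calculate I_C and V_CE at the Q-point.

Thevenize the base divider: V_Th = V_CC·R_2/(R_1+R_2) = 20×5.6/73.6 = 1.52 V, R_Th = R_1‖R_2 = 5.17 kΩ.
Base-emitter loop: V_Th = I_B·R_Th + V_BE + (β+1)I_B·R_E, so I_B = (1.52 − 0.7) / (5.17 + 251×1.5) = 0.00215 mA.
I_C = β·I_B = 250×0.00215 = 0.538 mA, and I_E = (β+1)I_B = 0.54 mA.
V_CE = V_CC − I_C·R_C − I_E·R_E = 20 − 0.538×1.2 − 0.54×1.5 = 18.5 V.
V_CE = 18.5 V > 0.2 V confirms active-region operation.

I_C ≈ 0.54 mA, V_CE ≈ 19 V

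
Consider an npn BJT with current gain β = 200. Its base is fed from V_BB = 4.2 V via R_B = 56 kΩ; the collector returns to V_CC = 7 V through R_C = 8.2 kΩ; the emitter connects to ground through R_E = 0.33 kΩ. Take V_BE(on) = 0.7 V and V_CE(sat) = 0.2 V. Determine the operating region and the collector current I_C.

saturation; I_C ≈ 0.79 mA

Assume active: I_B = (4.2 − 0.7)/(56 + 201×0.33) = 0.0286 mA, I_C = β·I_B = 5.72 mA.
Then V_CE = 7 − 5.72×8.2 − 5.75×0.33 = -41.8 V < 0.2 V — the active assumption fails.
Re-solve with V_CE = 0.2 V. KCL at the emitter: V_E/R_E = (V_BB−0.7−V_E)/R_B + (V_CC−0.2−V_E)/R_C, giving V_E = 0.281 V.
I_C = (V_CC − 0.2 − V_E)/R_C = (6.8 − 0.281)/8.2 = 0.795 mA.
Check: I_B = (3.5 − 0.281)/56 = 0.0575 mA, and β·I_B = 11.5 mA > I_C, confirming saturation.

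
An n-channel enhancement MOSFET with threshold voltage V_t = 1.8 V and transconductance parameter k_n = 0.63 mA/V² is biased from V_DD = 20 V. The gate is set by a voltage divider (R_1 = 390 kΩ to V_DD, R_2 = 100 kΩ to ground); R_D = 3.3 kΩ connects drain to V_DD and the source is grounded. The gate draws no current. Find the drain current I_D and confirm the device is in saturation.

V_G = V_DD·R_2/(R_1+R_2) = 20×100/490 = 4.08 V. With the source grounded, V_GS = V_G = 4.08 V.
Assume saturation: I_D = (k_n/2)(V_GS − V_t)² = (0.63/2)×(4.08 − 1.8)² = 0.315×2.28² = 1.64 mA.
V_DS = V_DD − I_D·R_D = 20 − 1.64×3.3 = 14.6 V.
Saturation requires V_DS ≥ V_GS − V_t = 2.28 V; 14.6 ≥ 2.28 ✓.

I_D ≈ 1.6 mA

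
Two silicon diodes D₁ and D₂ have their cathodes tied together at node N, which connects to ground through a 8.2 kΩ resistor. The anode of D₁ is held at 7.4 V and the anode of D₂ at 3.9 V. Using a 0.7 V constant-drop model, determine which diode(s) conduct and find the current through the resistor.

Only D₁ conducts; I_R ≈ 0.82 mA

Assume both conduct. Then node N would need to be at both 7.4−0.7 = 6.7 V and 3.9−0.7 = 3.2 V, which is impossible.
Assume only D₁ conducts: V_N = 7.4 − 0.7 = 6.7 V, so I_R = 6.7/8.2 = 0.817 mA.
Check D₂: its anode-to-cathode voltage is 3.9 − 6.7 = -2.8 V < 0.7 V, so it is off. The assumption is consistent.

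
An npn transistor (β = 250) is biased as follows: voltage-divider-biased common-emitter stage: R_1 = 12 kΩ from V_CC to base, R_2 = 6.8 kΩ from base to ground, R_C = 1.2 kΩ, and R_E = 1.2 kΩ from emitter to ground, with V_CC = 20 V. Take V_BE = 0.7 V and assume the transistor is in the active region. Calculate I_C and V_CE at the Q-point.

Thevenize the base divider: V_Th = V_CC·R_2/(R_1+R_2) = 20×6.8/18.8 = 7.23 V, R_Th = R_1‖R_2 = 4.34 kΩ.
Base-emitter loop: V_Th = I_B·R_Th + V_BE + (β+1)I_B·R_E, so I_B = (7.23 − 0.7) / (4.34 + 251×1.2) = 0.0214 mA.
I_C = β·I_B = 250×0.0214 = 5.35 mA, and I_E = (β+1)I_B = 5.37 mA.
V_CE = V_CC − I_C·R_C − I_E·R_E = 20 − 5.35×1.2 − 5.37×1.2 = 7.14 V.
V_CE = 7.14 V > 0.2 V confirms active-region operation.

I_C ≈ 5.3 mA, V_CE ≈ 7.1 V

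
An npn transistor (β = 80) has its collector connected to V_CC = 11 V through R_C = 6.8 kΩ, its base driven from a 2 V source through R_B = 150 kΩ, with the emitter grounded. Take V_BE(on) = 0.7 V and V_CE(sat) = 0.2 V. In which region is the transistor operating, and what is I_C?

Assume active. Base-emitter loop: I_B = (V_BB − V_BE)/R_B = (2 − 0.7)/150 = 0.00867 mA.
I_C = β·I_B = 80×0.00867 = 0.693 mA.
V_CE = V_CC − I_C·R_C = 11 − 0.693×6.8 = 6.29 V > V_CE(sat), so the active-region assumption holds.

active; I_C ≈ 0.69 mA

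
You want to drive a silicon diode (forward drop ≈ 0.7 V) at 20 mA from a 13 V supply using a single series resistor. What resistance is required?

The resistor drops V_S − V_D = 13 − 0.7 = 12.3 V at 20 mA.
R = 12.3 V / 20 mA = 0.615 kΩ.

R ≈ 0.61 kΩ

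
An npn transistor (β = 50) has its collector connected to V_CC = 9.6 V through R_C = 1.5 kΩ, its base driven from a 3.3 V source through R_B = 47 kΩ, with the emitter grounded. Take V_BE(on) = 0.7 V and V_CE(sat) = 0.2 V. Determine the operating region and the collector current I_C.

active; I_C ≈ 2.8 mA

Assume active. Base-emitter loop: I_B = (V_BB − V_BE)/R_B = (3.3 − 0.7)/47 = 0.0553 mA.
I_C = β·I_B = 50×0.0553 = 2.77 mA.
V_CE = V_CC − I_C·R_C = 9.6 − 2.77×1.5 = 5.45 V > V_CE(sat), so the active-region assumption holds.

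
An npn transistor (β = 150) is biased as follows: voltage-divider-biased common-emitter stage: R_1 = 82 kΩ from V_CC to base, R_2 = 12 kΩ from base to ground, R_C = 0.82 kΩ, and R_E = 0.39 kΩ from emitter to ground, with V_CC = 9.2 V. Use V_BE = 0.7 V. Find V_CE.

V_CE ≈ 8 V

Thevenize the base divider: V_Th = V_CC·R_2/(R_1+R_2) = 9.2×12/94 = 1.17 V, R_Th = R_1‖R_2 = 10.5 kΩ.
Base-emitter loop: V_Th = I_B·R_Th + V_BE + (β+1)I_B·R_E, so I_B = (1.17 − 0.7) / (10.5 + 151×0.39) = 0.00684 mA.
I_C = β·I_B = 150×0.00684 = 1.03 mA, and I_E = (β+1)I_B = 1.03 mA.
V_CE = V_CC − I_C·R_C − I_E·R_E = 9.2 − 1.03×0.82 − 1.03×0.39 = 7.96 V.
V_CE = 7.96 V > 0.2 V confirms active-region operation.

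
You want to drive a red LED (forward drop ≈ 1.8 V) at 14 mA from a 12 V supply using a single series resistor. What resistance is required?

R ≈ 0.73 kΩ

The resistor drops V_S − V_D = 12 − 1.8 = 10.2 V at 14 mA.
R = 10.2 V / 14 mA = 0.729 kΩ.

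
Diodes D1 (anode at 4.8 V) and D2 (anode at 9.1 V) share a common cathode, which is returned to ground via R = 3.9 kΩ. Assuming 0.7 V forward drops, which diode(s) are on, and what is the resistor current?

Only D2 conducts; I_R ≈ 2.2 mA

Assume both conduct. Then node N would need to be at both 4.8−0.7 = 4.1 V and 9.1−0.7 = 8.4 V, which is impossible.
Assume only D2 conducts: V_N = 9.1 − 0.7 = 8.4 V, so I_R = 8.4/3.9 = 2.15 mA.
Check D1: its anode-to-cathode voltage is 4.8 − 8.4 = -3.6 V < 0.7 V, so it is off. The assumption is consistent.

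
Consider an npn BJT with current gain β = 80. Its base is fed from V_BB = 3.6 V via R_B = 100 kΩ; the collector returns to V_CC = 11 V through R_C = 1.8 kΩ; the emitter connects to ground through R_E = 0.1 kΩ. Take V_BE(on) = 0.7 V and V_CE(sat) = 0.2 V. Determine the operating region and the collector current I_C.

active; I_C ≈ 2.1 mA

Assume active. Base-emitter loop: I_B = (V_BB − V_BE)/(R_B + (β+1)R_E) = (3.6 − 0.7)/(100 + 81×0.1) = 0.0268 mA.
I_C = β·I_B = 80×0.0268 = 2.15 mA.
V_CE = V_CC − I_C·R_C − I_E·R_E = 11 − 2.15×1.8 − 2.17×0.1 = 6.92 V > V_CE(sat), so the active-region assumption holds.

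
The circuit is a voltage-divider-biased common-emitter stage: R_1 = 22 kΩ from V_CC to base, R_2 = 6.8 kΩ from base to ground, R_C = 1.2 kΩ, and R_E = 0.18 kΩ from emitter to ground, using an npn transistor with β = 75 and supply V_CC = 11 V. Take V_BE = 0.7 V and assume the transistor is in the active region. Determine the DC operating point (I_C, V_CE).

Thevenize the base divider: V_Th = V_CC·R_2/(R_1+R_2) = 11×6.8/28.8 = 2.6 V, R_Th = R_1‖R_2 = 5.19 kΩ.
Base-emitter loop: V_Th = I_B·R_Th + V_BE + (β+1)I_B·R_E, so I_B = (2.6 − 0.7) / (5.19 + 76×0.18) = 0.101 mA.
I_C = β·I_B = 75×0.101 = 7.54 mA, and I_E = (β+1)I_B = 7.64 mA.
V_CE = V_CC − I_C·R_C − I_E·R_E = 11 − 7.54×1.2 − 7.64×0.18 = 0.578 V.
V_CE = 0.578 V > 0.2 V confirms active-region operation.

I_C ≈ 7.5 mA, V_CE ≈ 0.58 V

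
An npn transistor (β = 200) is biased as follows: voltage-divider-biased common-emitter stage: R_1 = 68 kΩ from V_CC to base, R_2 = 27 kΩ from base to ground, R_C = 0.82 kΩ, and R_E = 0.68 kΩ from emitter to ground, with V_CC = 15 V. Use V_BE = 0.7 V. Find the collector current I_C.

I_C ≈ 4.6 mA

Thevenize the base divider: V_Th = V_CC·R_2/(R_1+R_2) = 15×27/95 = 4.26 V, R_Th = R_1‖R_2 = 19.3 kΩ.
Base-emitter loop: V_Th = I_B·R_Th + V_BE + (β+1)I_B·R_E, so I_B = (4.26 − 0.7) / (19.3 + 201×0.68) = 0.0228 mA.
I_C = β·I_B = 200×0.0228 = 4.57 mA, and I_E = (β+1)I_B = 4.59 mA.
V_CE = V_CC − I_C·R_C − I_E·R_E = 15 − 4.57×0.82 − 4.59×0.68 = 8.13 V.
V_CE = 8.13 V > 0.2 V confirms active-region operation.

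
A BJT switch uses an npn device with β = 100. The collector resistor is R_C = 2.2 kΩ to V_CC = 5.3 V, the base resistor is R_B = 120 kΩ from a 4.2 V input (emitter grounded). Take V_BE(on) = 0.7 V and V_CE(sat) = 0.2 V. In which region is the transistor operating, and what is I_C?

saturation; I_C ≈ 2.3 mA

Assume active: I_B = (4.2 − 0.7)/120 = 0.0292 mA, giving I_C = β·I_B = 2.92 mA.
But then V_CE = 5.3 − 2.92×2.2 = -1.12 V < V_CE(sat) = 0.2 V — impossible in the active region.
So the transistor is saturated. With V_CE = 0.2 V, I_C = (V_CC − 0.2)/R_C = 5.1/2.2 = 2.32 mA.
Check: β·I_B = 2.92 mA > I_C = 2.32 mA, confirming saturation.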